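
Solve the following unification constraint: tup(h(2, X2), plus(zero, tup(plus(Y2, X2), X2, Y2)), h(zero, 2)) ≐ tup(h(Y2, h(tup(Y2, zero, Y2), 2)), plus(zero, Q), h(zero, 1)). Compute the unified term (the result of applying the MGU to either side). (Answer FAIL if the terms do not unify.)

Decompose tup/3: h(2, X2) ≐ h(Y2, h(tup(Y2, zero, Y2), 2)),  plus(zero, tup(plus(Y2, X2), X2, Y2)) ≐ plus(zero, Q),  h(zero, 2) ≐ h(zero, 1).
Decompose h/2: 2 ≐ Y2,  X2 ≐ h(tup(Y2, zero, Y2), 2).
Bind Y2 := 2; substituting into the 2 remaining equations that mention Y2 gives: X2 ≐ h(tup(2, zero, 2), 2),  plus(zero, tup(plus(2, X2), X2, 2)) ≐ plus(zero, Q).
Bind X2 := h(tup(2, zero, 2), 2); substituting into the one remaining equation that mentions X2 gives: plus(zero, tup(plus(2, h(tup(2, zero, 2), 2)), h(tup(2, zero, 2), 2), 2)) ≐ plus(zero, Q).
Decompose plus/2: zero ≐ zero,  tup(plus(2, h(tup(2, zero, 2), 2)), h(tup(2, zero, 2), 2), 2) ≐ Q.
Delete trivial equation zero ≐ zero.
Bind Q := tup(plus(2, h(tup(2, zero, 2), 2)), h(tup(2, zero, 2), 2), 2); no other remaining equation mentions Q.
Decompose h/2: zero ≐ zero,  2 ≐ 1.
Delete trivial equation zero ≐ zero.
Clash: constants 2 and 1 differ; no unifier exists.

FAIL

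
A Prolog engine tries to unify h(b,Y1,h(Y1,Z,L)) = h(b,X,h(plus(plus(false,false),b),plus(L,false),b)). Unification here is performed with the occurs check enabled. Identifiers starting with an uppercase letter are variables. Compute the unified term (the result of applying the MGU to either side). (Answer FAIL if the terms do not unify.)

h(b,plus(plus(false,false),b),h(plus(plus(false,false),b),plus(b,false),b))

Decompose h/3: b = b,  Y1 = X,  h(Y1,Z,L) = h(plus(plus(false,false),b),plus(L,false),b).
Delete trivial equation b = b.
Bind Y1 := X; substituting into the remaining equation gives: h(X,Z,L) = h(plus(plus(false,false),b),plus(L,false),b).
Decompose h/3: X = plus(plus(false,false),b),  Z = plus(L,false),  L = b.
Bind X := plus(plus(false,false),b); no other remaining equation mentions X. Substituting into the earlier binding gives Y1 := plus(plus(false,false),b).
Bind Z := plus(L,false); no other remaining equation mentions Z.
Bind L := b. Substituting into the earlier binding gives Z := plus(b,false).
Applying the MGU to either side gives h(b,plus(plus(false,false),b),h(plus(plus(false,false),b),plus(b,false),b)).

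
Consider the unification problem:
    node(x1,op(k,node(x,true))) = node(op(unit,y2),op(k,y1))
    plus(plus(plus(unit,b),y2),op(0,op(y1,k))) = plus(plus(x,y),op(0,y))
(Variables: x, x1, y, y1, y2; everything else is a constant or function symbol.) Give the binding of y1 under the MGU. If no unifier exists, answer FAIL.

node(plus(unit,b),true)

Decompose node/2: x1 = op(unit,y2),  op(k,node(x,true)) = op(k,y1).
Bind x1 := op(unit,y2); no other remaining equation mentions x1.
Decompose op/2: k = k,  node(x,true) = y1.
Delete trivial equation k = k.
Bind y1 := node(x,true); substituting into the remaining equation gives: plus(plus(plus(unit,b),y2),op(0,op(node(x,true),k))) = plus(plus(x,y),op(0,y)).
Decompose plus/2: plus(plus(unit,b),y2) = plus(x,y),  op(0,op(node(x,true),k)) = op(0,y).
Decompose plus/2: plus(unit,b) = x,  y2 = y.
Bind x := plus(unit,b); substituting into the one remaining equation that mentions x gives: op(0,op(node(plus(unit,b),true),k)) = op(0,y). Substituting into the earlier binding gives y1 := node(plus(unit,b),true).
Bind y2 := y; no other remaining equation mentions y2. Substituting into the earlier binding gives x1 := op(unit,y).
Decompose op/2: 0 = 0,  op(node(plus(unit,b),true),k) = y.
Delete trivial equation 0 = 0.
Bind y := op(node(plus(unit,b),true),k). Substituting into the earlier bindings gives x1 := op(unit,op(node(plus(unit,b),true),k)), y2 := op(node(plus(unit,b),true),k).
MGU = { x1 -> op(unit,op(node(plus(unit,b),true),k)), y1 -> node(plus(unit,b),true), x -> plus(unit,b), y2 -> op(node(plus(unit,b),true),k), y -> op(node(plus(unit,b),true),k) }, so y1 -> node(plus(unit,b),true).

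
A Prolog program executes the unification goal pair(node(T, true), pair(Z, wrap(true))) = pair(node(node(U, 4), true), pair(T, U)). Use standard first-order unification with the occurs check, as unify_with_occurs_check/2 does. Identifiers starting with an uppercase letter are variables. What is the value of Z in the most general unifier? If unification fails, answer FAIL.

Decompose pair/2: node(T, true) = node(node(U, 4), true),  pair(Z, wrap(true)) = pair(T, U).
Decompose node/2: T = node(U, 4),  true = true.
Bind T := node(U, 4); substituting into the one remaining equation that mentions T gives: pair(Z, wrap(true)) = pair(node(U, 4), U).
Delete trivial equation true = true.
Decompose pair/2: Z = node(U, 4),  wrap(true) = U.
Bind Z := node(U, 4); no other remaining equation mentions Z.
Bind U := wrap(true). Substituting into the earlier bindings gives T := node(wrap(true), 4), Z := node(wrap(true), 4).
MGU = { T -> node(wrap(true), 4), Z -> node(wrap(true), 4), U -> wrap(true) }, so Z -> node(wrap(true), 4).

node(wrap(true), 4)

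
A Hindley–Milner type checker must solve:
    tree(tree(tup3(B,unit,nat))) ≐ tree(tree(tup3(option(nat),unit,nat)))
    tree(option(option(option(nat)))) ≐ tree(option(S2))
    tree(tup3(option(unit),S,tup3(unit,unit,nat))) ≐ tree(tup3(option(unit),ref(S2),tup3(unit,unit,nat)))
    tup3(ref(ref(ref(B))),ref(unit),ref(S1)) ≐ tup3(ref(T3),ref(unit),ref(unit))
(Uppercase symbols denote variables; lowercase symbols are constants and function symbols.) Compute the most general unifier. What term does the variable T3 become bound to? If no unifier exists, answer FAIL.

Decompose tree/1: tree(tup3(B,unit,nat)) ≐ tree(tup3(option(nat),unit,nat)).
Decompose tree/1: tup3(B,unit,nat) ≐ tup3(option(nat),unit,nat).
Decompose tup3/3: B ≐ option(nat),  unit ≐ unit,  nat ≐ nat.
Bind B := option(nat); substituting into the one remaining equation that mentions B gives: tup3(ref(ref(ref(option(nat)))),ref(unit),ref(S1)) ≐ tup3(ref(T3),ref(unit),ref(unit)).
Delete trivial equation unit ≐ unit.
Delete trivial equation nat ≐ nat.
Decompose tree/1: option(option(option(nat))) ≐ option(S2).
Decompose option/1: option(option(nat)) ≐ S2.
Bind S2 := option(option(nat)); substituting into the one remaining equation that mentions S2 gives: tree(tup3(option(unit),S,tup3(unit,unit,nat))) ≐ tree(tup3(option(unit),ref(option(option(nat))),tup3(unit,unit,nat))).
Decompose tree/1: tup3(option(unit),S,tup3(unit,unit,nat)) ≐ tup3(option(unit),ref(option(option(nat))),tup3(unit,unit,nat)).
Decompose tup3/3: option(unit) ≐ option(unit),  S ≐ ref(option(option(nat))),  tup3(unit,unit,nat) ≐ tup3(unit,unit,nat).
Delete trivial equation option(unit) ≐ option(unit).
Bind S := ref(option(option(nat))); no other remaining equation mentions S.
Delete trivial equation tup3(unit,unit,nat) ≐ tup3(unit,unit,nat).
Decompose tup3/3: ref(ref(ref(option(nat)))) ≐ ref(T3),  ref(unit) ≐ ref(unit),  ref(S1) ≐ ref(unit).
Decompose ref/1: ref(ref(option(nat))) ≐ T3.
Bind T3 := ref(ref(option(nat))); no other remaining equation mentions T3.
Delete trivial equation ref(unit) ≐ ref(unit).
Decompose ref/1: S1 ≐ unit.
Bind S1 := unit.
MGU = { B := option(nat), S2 := option(option(nat)), S := ref(option(option(nat))), T3 := ref(ref(option(nat))), S1 := unit }, so T3 := ref(ref(option(nat))).

ref(ref(option(nat)))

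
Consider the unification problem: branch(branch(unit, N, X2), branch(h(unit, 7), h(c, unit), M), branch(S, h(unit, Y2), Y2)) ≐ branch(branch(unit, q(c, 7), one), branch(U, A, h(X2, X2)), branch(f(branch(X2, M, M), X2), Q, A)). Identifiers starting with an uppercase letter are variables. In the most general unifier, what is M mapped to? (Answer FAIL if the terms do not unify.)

Decompose branch/3: branch(unit, N, X2) ≐ branch(unit, q(c, 7), one),  branch(h(unit, 7), h(c, unit), M) ≐ branch(U, A, h(X2, X2)),  branch(S, h(unit, Y2), Y2) ≐ branch(f(branch(X2, M, M), X2), Q, A).
Decompose branch/3: unit ≐ unit,  N ≐ q(c, 7),  X2 ≐ one.
Delete trivial equation unit ≐ unit.
Bind N := q(c, 7); no other remaining equation mentions N.
Bind X2 := one; substituting into the remaining equations gives: branch(h(unit, 7), h(c, unit), M) ≐ branch(U, A, h(one, one)),  branch(S, h(unit, Y2), Y2) ≐ branch(f(branch(one, M, M), one), Q, A).
Decompose branch/3: h(unit, 7) ≐ U,  h(c, unit) ≐ A,  M ≐ h(one, one).
Bind U := h(unit, 7); no other remaining equation mentions U.
Bind A := h(c, unit); substituting into the one remaining equation that mentions A gives: branch(S, h(unit, Y2), Y2) ≐ branch(f(branch(one, M, M), one), Q, h(c, unit)).
Bind M := h(one, one); substituting into the remaining equation gives: branch(S, h(unit, Y2), Y2) ≐ branch(f(branch(one, h(one, one), h(one, one)), one), Q, h(c, unit)).
Decompose branch/3: S ≐ f(branch(one, h(one, one), h(one, one)), one),  h(unit, Y2) ≐ Q,  Y2 ≐ h(c, unit).
Bind S := f(branch(one, h(one, one), h(one, one)), one); no other remaining equation mentions S.
Bind Q := h(unit, Y2); no other remaining equation mentions Q.
Bind Y2 := h(c, unit). Substituting into the earlier binding gives Q := h(unit, h(c, unit)).
MGU = { N ↦ q(c, 7), X2 ↦ one, U ↦ h(unit, 7), A ↦ h(c, unit), M ↦ h(one, one), S ↦ f(branch(one, h(one, one), h(one, one)), one), Q ↦ h(unit, h(c, unit)), Y2 ↦ h(c, unit) }, so M ↦ h(one, one).

h(one, one)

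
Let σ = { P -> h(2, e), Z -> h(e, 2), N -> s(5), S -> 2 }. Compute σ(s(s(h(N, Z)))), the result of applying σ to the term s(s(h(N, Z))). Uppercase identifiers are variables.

Replace each occurrence of Z with h(e, 2).
Replace each occurrence of N with s(5).
Result: s(s(h(s(5), h(e, 2)))).

s(s(h(s(5), h(e, 2))))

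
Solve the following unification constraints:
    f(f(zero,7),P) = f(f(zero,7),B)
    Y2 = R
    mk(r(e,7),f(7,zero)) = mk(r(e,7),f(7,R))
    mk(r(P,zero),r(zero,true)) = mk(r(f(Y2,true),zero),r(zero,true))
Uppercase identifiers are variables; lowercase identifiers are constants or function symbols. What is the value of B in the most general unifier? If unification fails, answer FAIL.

f(zero,true)

Decompose f/2: f(zero,7) = f(zero,7),  P = B.
Delete trivial equation f(zero,7) = f(zero,7).
Bind P := B; substituting into the one remaining equation that mentions P gives: mk(r(B,zero),r(zero,true)) = mk(r(f(Y2,true),zero),r(zero,true)).
Bind Y2 := R; substituting into the one remaining equation that mentions Y2 gives: mk(r(B,zero),r(zero,true)) = mk(r(f(R,true),zero),r(zero,true)).
Decompose mk/2: r(e,7) = r(e,7),  f(7,zero) = f(7,R).
Delete trivial equation r(e,7) = r(e,7).
Decompose f/2: 7 = 7,  zero = R.
Delete trivial equation 7 = 7.
Bind R := zero; substituting into the remaining equation gives: mk(r(B,zero),r(zero,true)) = mk(r(f(zero,true),zero),r(zero,true)). Substituting into the earlier binding gives Y2 := zero.
Decompose mk/2: r(B,zero) = r(f(zero,true),zero),  r(zero,true) = r(zero,true).
Decompose r/2: B = f(zero,true),  zero = zero.
Bind B := f(zero,true); no other remaining equation mentions B. Substituting into the earlier binding gives P := f(zero,true).
Delete trivial equation zero = zero.
Delete trivial equation r(zero,true) = r(zero,true).
MGU = { P -> f(zero,true), Y2 -> zero, R -> zero, B -> f(zero,true) }, so B -> f(zero,true).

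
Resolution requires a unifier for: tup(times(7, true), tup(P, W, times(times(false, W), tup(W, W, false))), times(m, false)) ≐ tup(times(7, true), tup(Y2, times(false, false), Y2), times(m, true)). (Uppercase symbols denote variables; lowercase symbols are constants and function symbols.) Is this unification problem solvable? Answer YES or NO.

NO

Decompose tup/3: times(7, true) ≐ times(7, true),  tup(P, W, times(times(false, W), tup(W, W, false))) ≐ tup(Y2, times(false, false), Y2),  times(m, false) ≐ times(m, true).
Delete trivial equation times(7, true) ≐ times(7, true).
Decompose tup/3: P ≐ Y2,  W ≐ times(false, false),  times(times(false, W), tup(W, W, false)) ≐ Y2.
Bind P := Y2; no other remaining equation mentions P.
Bind W := times(false, false); substituting into the one remaining equation that mentions W gives: times(times(false, times(false, false)), tup(times(false, false), times(false, false), false)) ≐ Y2.
Bind Y2 := times(times(false, times(false, false)), tup(times(false, false), times(false, false), false)); no other remaining equation mentions Y2. Substituting into the earlier binding gives P := times(times(false, times(false, false)), tup(times(false, false), times(false, false), false)).
Decompose times/2: m ≐ m,  false ≐ true.
Delete trivial equation m ≐ m.
Clash: constants false and true differ; no unifier exists.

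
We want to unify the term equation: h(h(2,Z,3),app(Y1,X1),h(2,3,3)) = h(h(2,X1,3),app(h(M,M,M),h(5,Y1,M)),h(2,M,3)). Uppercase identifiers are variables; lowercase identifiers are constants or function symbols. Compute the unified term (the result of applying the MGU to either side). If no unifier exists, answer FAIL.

Decompose h/3: h(2,Z,3) = h(2,X1,3),  app(Y1,X1) = app(h(M,M,M),h(5,Y1,M)),  h(2,3,3) = h(2,M,3).
Decompose h/3: 2 = 2,  Z = X1,  3 = 3.
Delete trivial equation 2 = 2.
Bind Z := X1; no other remaining equation mentions Z.
Delete trivial equation 3 = 3.
Decompose app/2: Y1 = h(M,M,M),  X1 = h(5,Y1,M).
Bind Y1 := h(M,M,M); substituting into the one remaining equation that mentions Y1 gives: X1 = h(5,h(M,M,M),M).
Bind X1 := h(5,h(M,M,M),M); no other remaining equation mentions X1. Substituting into the earlier binding gives Z := h(5,h(M,M,M),M).
Decompose h/3: 2 = 2,  3 = M,  3 = 3.
Delete trivial equation 2 = 2.
Bind M := 3; no other remaining equation mentions M. Substituting into the earlier bindings gives Z := h(5,h(3,3,3),3), Y1 := h(3,3,3), X1 := h(5,h(3,3,3),3).
Delete trivial equation 3 = 3.
Applying the MGU to either side gives h(h(2,h(5,h(3,3,3),3),3),app(h(3,3,3),h(5,h(3,3,3),3)),h(2,3,3)).

h(h(2,h(5,h(3,3,3),3),3),app(h(3,3,3),h(5,h(3,3,3),3)),h(2,3,3))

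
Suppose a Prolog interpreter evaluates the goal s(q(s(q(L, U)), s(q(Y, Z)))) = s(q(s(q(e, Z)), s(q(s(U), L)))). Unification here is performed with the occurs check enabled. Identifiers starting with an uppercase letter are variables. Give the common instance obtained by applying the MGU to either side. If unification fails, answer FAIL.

s(q(s(q(e, e)), s(q(s(e), e))))

Decompose s/1: q(s(q(L, U)), s(q(Y, Z))) = q(s(q(e, Z)), s(q(s(U), L))).
Decompose q/2: s(q(L, U)) = s(q(e, Z)),  s(q(Y, Z)) = s(q(s(U), L)).
Decompose s/1: q(L, U) = q(e, Z).
Decompose q/2: L = e,  U = Z.
Bind L := e; substituting into the one remaining equation that mentions L gives: s(q(Y, Z)) = s(q(s(U), e)).
Bind U := Z; substituting into the remaining equation gives: s(q(Y, Z)) = s(q(s(Z), e)).
Decompose s/1: q(Y, Z) = q(s(Z), e).
Decompose q/2: Y = s(Z),  Z = e.
Bind Y := s(Z); no other remaining equation mentions Y.
Bind Z := e. Substituting into the earlier bindings gives U := e, Y := s(e).
Applying the MGU to either side gives s(q(s(q(e, e)), s(q(s(e), e)))).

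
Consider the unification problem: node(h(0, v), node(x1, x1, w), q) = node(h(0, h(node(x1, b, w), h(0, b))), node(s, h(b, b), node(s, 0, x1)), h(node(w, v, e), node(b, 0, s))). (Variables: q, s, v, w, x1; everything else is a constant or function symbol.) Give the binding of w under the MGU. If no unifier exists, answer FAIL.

Decompose node/3: h(0, v) = h(0, h(node(x1, b, w), h(0, b))),  node(x1, x1, w) = node(s, h(b, b), node(s, 0, x1)),  q = h(node(w, v, e), node(b, 0, s)).
Decompose h/2: 0 = 0,  v = h(node(x1, b, w), h(0, b)).
Delete trivial equation 0 = 0.
Bind v := h(node(x1, b, w), h(0, b)); substituting into the one remaining equation that mentions v gives: q = h(node(w, h(node(x1, b, w), h(0, b)), e), node(b, 0, s)).
Decompose node/3: x1 = s,  x1 = h(b, b),  w = node(s, 0, x1).
Bind x1 := s; substituting into the remaining equations gives: s = h(b, b),  w = node(s, 0, s),  q = h(node(w, h(node(s, b, w), h(0, b)), e), node(b, 0, s)). Substituting into the earlier binding gives v := h(node(s, b, w), h(0, b)).
Bind s := h(b, b); substituting into the remaining equations gives: w = node(h(b, b), 0, h(b, b)),  q = h(node(w, h(node(h(b, b), b, w), h(0, b)), e), node(b, 0, h(b, b))). Substituting into the earlier bindings gives v := h(node(h(b, b), b, w), h(0, b)), x1 := h(b, b).
Bind w := node(h(b, b), 0, h(b, b)); substituting into the remaining equation gives: q = h(node(node(h(b, b), 0, h(b, b)), h(node(h(b, b), b, node(h(b, b), 0, h(b, b))), h(0, b)), e), node(b, 0, h(b, b))). Substituting into the earlier binding gives v := h(node(h(b, b), b, node(h(b, b), 0, h(b, b))), h(0, b)).
Bind q := h(node(node(h(b, b), 0, h(b, b)), h(node(h(b, b), b, node(h(b, b), 0, h(b, b))), h(0, b)), e), node(b, 0, h(b, b))).
MGU = { v -> h(node(h(b, b), b, node(h(b, b), 0, h(b, b))), h(0, b)), x1 -> h(b, b), s -> h(b, b), w -> node(h(b, b), 0, h(b, b)), q -> h(node(node(h(b, b), 0, h(b, b)), h(node(h(b, b), b, node(h(b, b), 0, h(b, b))), h(0, b)), e), node(b, 0, h(b, b))) }, so w -> node(h(b, b), 0, h(b, b)).

node(h(b, b), 0, h(b, b))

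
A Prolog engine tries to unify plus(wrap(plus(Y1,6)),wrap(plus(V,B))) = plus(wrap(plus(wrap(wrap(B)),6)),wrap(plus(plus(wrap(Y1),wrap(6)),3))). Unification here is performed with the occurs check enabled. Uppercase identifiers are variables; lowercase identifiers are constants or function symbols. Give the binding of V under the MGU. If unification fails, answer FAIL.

Decompose plus/2: wrap(plus(Y1,6)) = wrap(plus(wrap(wrap(B)),6)),  wrap(plus(V,B)) = wrap(plus(plus(wrap(Y1),wrap(6)),3)).
Decompose wrap/1: plus(Y1,6) = plus(wrap(wrap(B)),6).
Decompose plus/2: Y1 = wrap(wrap(B)),  6 = 6.
Bind Y1 := wrap(wrap(B)); substituting into the one remaining equation that mentions Y1 gives: wrap(plus(V,B)) = wrap(plus(plus(wrap(wrap(wrap(B))),wrap(6)),3)).
Delete trivial equation 6 = 6.
Decompose wrap/1: plus(V,B) = plus(plus(wrap(wrap(wrap(B))),wrap(6)),3).
Decompose plus/2: V = plus(wrap(wrap(wrap(B))),wrap(6)),  B = 3.
Bind V := plus(wrap(wrap(wrap(B))),wrap(6)); no other remaining equation mentions V.
Bind B := 3. Substituting into the earlier bindings gives Y1 := wrap(wrap(3)), V := plus(wrap(wrap(wrap(3))),wrap(6)).
MGU = { Y1 = wrap(wrap(3)), V = plus(wrap(wrap(wrap(3))),wrap(6)), B = 3 }, so V = plus(wrap(wrap(wrap(3))),wrap(6)).

plus(wrap(wrap(wrap(3))),wrap(6))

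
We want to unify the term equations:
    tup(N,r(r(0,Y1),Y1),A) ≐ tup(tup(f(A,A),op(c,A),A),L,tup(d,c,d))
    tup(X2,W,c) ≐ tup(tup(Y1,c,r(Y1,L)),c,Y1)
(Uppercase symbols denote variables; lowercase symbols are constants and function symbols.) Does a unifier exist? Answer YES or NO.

Decompose tup/3: N ≐ tup(f(A,A),op(c,A),A),  r(r(0,Y1),Y1) ≐ L,  A ≐ tup(d,c,d).
Bind N := tup(f(A,A),op(c,A),A); no other remaining equation mentions N.
Bind L := r(r(0,Y1),Y1); substituting into the one remaining equation that mentions L gives: tup(X2,W,c) ≐ tup(tup(Y1,c,r(Y1,r(r(0,Y1),Y1))),c,Y1).
Bind A := tup(d,c,d); no other remaining equation mentions A. Substituting into the earlier binding gives N := tup(f(tup(d,c,d),tup(d,c,d)),op(c,tup(d,c,d)),tup(d,c,d)).
Decompose tup/3: X2 ≐ tup(Y1,c,r(Y1,r(r(0,Y1),Y1))),  W ≐ c,  c ≐ Y1.
Bind X2 := tup(Y1,c,r(Y1,r(r(0,Y1),Y1))); no other remaining equation mentions X2.
Bind W := c; no other remaining equation mentions W.
Bind Y1 := c. Substituting into the earlier bindings gives L := r(r(0,c),c), X2 := tup(c,c,r(c,r(r(0,c),c))).
No equations remain and no clash or occurs-check failure arose, so a unifier exists.

YES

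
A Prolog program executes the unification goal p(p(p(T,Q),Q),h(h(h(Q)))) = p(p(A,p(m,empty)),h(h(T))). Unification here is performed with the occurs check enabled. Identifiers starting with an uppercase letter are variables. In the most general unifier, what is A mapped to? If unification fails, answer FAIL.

p(h(p(m,empty)),p(m,empty))

Decompose p/2: p(p(T,Q),Q) = p(A,p(m,empty)),  h(h(h(Q))) = h(h(T)).
Decompose p/2: p(T,Q) = A,  Q = p(m,empty).
Bind A := p(T,Q); no other remaining equation mentions A.
Bind Q := p(m,empty); substituting into the remaining equation gives: h(h(h(p(m,empty)))) = h(h(T)). Substituting into the earlier binding gives A := p(T,p(m,empty)).
Decompose h/1: h(h(p(m,empty))) = h(T).
Decompose h/1: h(p(m,empty)) = T.
Bind T := h(p(m,empty)). Substituting into the earlier binding gives A := p(h(p(m,empty)),p(m,empty)).
MGU = { A ↦ p(h(p(m,empty)),p(m,empty)), Q ↦ p(m,empty), T ↦ h(p(m,empty)) }, so A ↦ p(h(p(m,empty)),p(m,empty)).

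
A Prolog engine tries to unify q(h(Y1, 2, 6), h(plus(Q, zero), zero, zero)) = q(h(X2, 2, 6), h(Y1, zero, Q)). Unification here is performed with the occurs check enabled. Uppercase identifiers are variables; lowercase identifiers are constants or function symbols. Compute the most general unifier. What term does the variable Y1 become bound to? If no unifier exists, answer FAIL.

plus(zero, zero)

Decompose q/2: h(Y1, 2, 6) = h(X2, 2, 6),  h(plus(Q, zero), zero, zero) = h(Y1, zero, Q).
Decompose h/3: Y1 = X2,  2 = 2,  6 = 6.
Bind Y1 := X2; substituting into the one remaining equation that mentions Y1 gives: h(plus(Q, zero), zero, zero) = h(X2, zero, Q).
Delete trivial equation 2 = 2.
Delete trivial equation 6 = 6.
Decompose h/3: plus(Q, zero) = X2,  zero = zero,  zero = Q.
Bind X2 := plus(Q, zero); no other remaining equation mentions X2. Substituting into the earlier binding gives Y1 := plus(Q, zero).
Delete trivial equation zero = zero.
Bind Q := zero. Substituting into the earlier bindings gives Y1 := plus(zero, zero), X2 := plus(zero, zero).
MGU = { Y1 = plus(zero, zero), X2 = plus(zero, zero), Q = zero }, so Y1 = plus(zero, zero).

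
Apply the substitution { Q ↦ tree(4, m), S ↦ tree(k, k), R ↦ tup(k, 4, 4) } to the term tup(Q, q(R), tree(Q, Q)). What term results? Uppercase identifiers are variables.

Replace each occurrence of Q with tree(4, m).
Replace each occurrence of R with tup(k, 4, 4).
Result: tup(tree(4, m), q(tup(k, 4, 4)), tree(tree(4, m), tree(4, m))).

tup(tree(4, m), q(tup(k, 4, 4)), tree(tree(4, m), tree(4, m)))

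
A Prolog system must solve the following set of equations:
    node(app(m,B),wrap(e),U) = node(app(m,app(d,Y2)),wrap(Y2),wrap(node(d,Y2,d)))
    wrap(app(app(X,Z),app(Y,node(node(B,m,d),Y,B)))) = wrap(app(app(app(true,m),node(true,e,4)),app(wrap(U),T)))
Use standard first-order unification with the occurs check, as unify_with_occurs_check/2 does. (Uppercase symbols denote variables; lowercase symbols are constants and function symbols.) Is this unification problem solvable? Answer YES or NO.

Decompose node/3: app(m,B) = app(m,app(d,Y2)),  wrap(e) = wrap(Y2),  U = wrap(node(d,Y2,d)).
Decompose app/2: m = m,  B = app(d,Y2).
Delete trivial equation m = m.
Bind B := app(d,Y2); substituting into the one remaining equation that mentions B gives: wrap(app(app(X,Z),app(Y,node(node(app(d,Y2),m,d),Y,app(d,Y2))))) = wrap(app(app(app(true,m),node(true,e,4)),app(wrap(U),T))).
Decompose wrap/1: e = Y2.
Bind Y2 := e; substituting into the remaining equations gives: U = wrap(node(d,e,d)),  wrap(app(app(X,Z),app(Y,node(node(app(d,e),m,d),Y,app(d,e))))) = wrap(app(app(app(true,m),node(true,e,4)),app(wrap(U),T))). Substituting into the earlier binding gives B := app(d,e).
Bind U := wrap(node(d,e,d)); substituting into the remaining equation gives: wrap(app(app(X,Z),app(Y,node(node(app(d,e),m,d),Y,app(d,e))))) = wrap(app(app(app(true,m),node(true,e,4)),app(wrap(wrap(node(d,e,d))),T))).
Decompose wrap/1: app(app(X,Z),app(Y,node(node(app(d,e),m,d),Y,app(d,e)))) = app(app(app(true,m),node(true,e,4)),app(wrap(wrap(node(d,e,d))),T)).
Decompose app/2: app(X,Z) = app(app(true,m),node(true,e,4)),  app(Y,node(node(app(d,e),m,d),Y,app(d,e))) = app(wrap(wrap(node(d,e,d))),T).
Decompose app/2: X = app(true,m),  Z = node(true,e,4).
Bind X := app(true,m); no other remaining equation mentions X.
Bind Z := node(true,e,4); no other remaining equation mentions Z.
Decompose app/2: Y = wrap(wrap(node(d,e,d))),  node(node(app(d,e),m,d),Y,app(d,e)) = T.
Bind Y := wrap(wrap(node(d,e,d))); substituting into the remaining equation gives: node(node(app(d,e),m,d),wrap(wrap(node(d,e,d))),app(d,e)) = T.
Bind T := node(node(app(d,e),m,d),wrap(wrap(node(d,e,d))),app(d,e)).
No equations remain and no clash or occurs-check failure arose, so a unifier exists.

YES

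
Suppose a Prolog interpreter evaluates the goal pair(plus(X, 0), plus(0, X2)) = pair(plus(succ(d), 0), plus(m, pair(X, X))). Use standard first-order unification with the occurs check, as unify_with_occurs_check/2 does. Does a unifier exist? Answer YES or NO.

Decompose pair/2: plus(X, 0) = plus(succ(d), 0),  plus(0, X2) = plus(m, pair(X, X)).
Decompose plus/2: X = succ(d),  0 = 0.
Bind X := succ(d); substituting into the one remaining equation that mentions X gives: plus(0, X2) = plus(m, pair(succ(d), succ(d))).
Delete trivial equation 0 = 0.
Decompose plus/2: 0 = m,  X2 = pair(succ(d), succ(d)).
Clash: constants 0 and m differ; no unifier exists.

NO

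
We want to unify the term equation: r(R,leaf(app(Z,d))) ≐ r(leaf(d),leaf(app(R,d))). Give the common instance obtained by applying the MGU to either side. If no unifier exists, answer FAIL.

Decompose r/2: R ≐ leaf(d),  leaf(app(Z,d)) ≐ leaf(app(R,d)).
Bind R := leaf(d); substituting into the remaining equation gives: leaf(app(Z,d)) ≐ leaf(app(leaf(d),d)).
Decompose leaf/1: app(Z,d) ≐ app(leaf(d),d).
Decompose app/2: Z ≐ leaf(d),  d ≐ d.
Bind Z := leaf(d); no other remaining equation mentions Z.
Delete trivial equation d ≐ d.
Applying the MGU to either side gives r(leaf(d),leaf(app(leaf(d),d))).

r(leaf(d),leaf(app(leaf(d),d)))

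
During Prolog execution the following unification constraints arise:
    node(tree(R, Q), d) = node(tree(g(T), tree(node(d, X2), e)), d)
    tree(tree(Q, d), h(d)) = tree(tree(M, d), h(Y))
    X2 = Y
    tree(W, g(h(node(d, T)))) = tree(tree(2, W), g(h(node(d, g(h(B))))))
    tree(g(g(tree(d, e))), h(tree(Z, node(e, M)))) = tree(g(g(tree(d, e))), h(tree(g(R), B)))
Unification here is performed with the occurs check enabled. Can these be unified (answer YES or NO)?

NO

Decompose node/2: tree(R, Q) = tree(g(T), tree(node(d, X2), e)),  d = d.
Decompose tree/2: R = g(T),  Q = tree(node(d, X2), e).
Bind R := g(T); substituting into the one remaining equation that mentions R gives: tree(g(g(tree(d, e))), h(tree(Z, node(e, M)))) = tree(g(g(tree(d, e))), h(tree(g(g(T)), B))).
Bind Q := tree(node(d, X2), e); substituting into the one remaining equation that mentions Q gives: tree(tree(tree(node(d, X2), e), d), h(d)) = tree(tree(M, d), h(Y)).
Delete trivial equation d = d.
Decompose tree/2: tree(tree(node(d, X2), e), d) = tree(M, d),  h(d) = h(Y).
Decompose tree/2: tree(node(d, X2), e) = M,  d = d.
Bind M := tree(node(d, X2), e); substituting into the one remaining equation that mentions M gives: tree(g(g(tree(d, e))), h(tree(Z, node(e, tree(node(d, X2), e))))) = tree(g(g(tree(d, e))), h(tree(g(g(T)), B))).
Delete trivial equation d = d.
Decompose h/1: d = Y.
Bind Y := d; substituting into the one remaining equation that mentions Y gives: X2 = d.
Bind X2 := d; substituting into the one remaining equation that mentions X2 gives: tree(g(g(tree(d, e))), h(tree(Z, node(e, tree(node(d, d), e))))) = tree(g(g(tree(d, e))), h(tree(g(g(T)), B))). Substituting into the earlier bindings gives Q := tree(node(d, d), e), M := tree(node(d, d), e).
Decompose tree/2: W = tree(2, W),  g(h(node(d, T))) = g(h(node(d, g(h(B))))).
Occurs check fails: W occurs in tree(2, W); the equation W = tree(2, W) has no finite solution.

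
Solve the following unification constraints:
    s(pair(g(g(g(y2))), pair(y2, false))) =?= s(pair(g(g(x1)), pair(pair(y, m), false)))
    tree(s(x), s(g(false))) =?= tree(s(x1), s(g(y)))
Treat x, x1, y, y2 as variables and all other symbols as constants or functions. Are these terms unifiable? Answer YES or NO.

YES

Decompose s/1: pair(g(g(g(y2))), pair(y2, false)) =?= pair(g(g(x1)), pair(pair(y, m), false)).
Decompose pair/2: g(g(g(y2))) =?= g(g(x1)),  pair(y2, false) =?= pair(pair(y, m), false).
Decompose g/1: g(g(y2)) =?= g(x1).
Decompose g/1: g(y2) =?= x1.
Bind x1 := g(y2); substituting into the one remaining equation that mentions x1 gives: tree(s(x), s(g(false))) =?= tree(s(g(y2)), s(g(y))).
Decompose pair/2: y2 =?= pair(y, m),  false =?= false.
Bind y2 := pair(y, m); substituting into the one remaining equation that mentions y2 gives: tree(s(x), s(g(false))) =?= tree(s(g(pair(y, m))), s(g(y))). Substituting into the earlier binding gives x1 := g(pair(y, m)).
Delete trivial equation false =?= false.
Decompose tree/2: s(x) =?= s(g(pair(y, m))),  s(g(false)) =?= s(g(y)).
Decompose s/1: x =?= g(pair(y, m)).
Bind x := g(pair(y, m)); no other remaining equation mentions x.
Decompose s/1: g(false) =?= g(y).
Decompose g/1: false =?= y.
Bind y := false. Substituting into the earlier bindings gives x1 := g(pair(false, m)), y2 := pair(false, m), x := g(pair(false, m)).
No equations remain and no clash or occurs-check failure arose, so a unifier exists.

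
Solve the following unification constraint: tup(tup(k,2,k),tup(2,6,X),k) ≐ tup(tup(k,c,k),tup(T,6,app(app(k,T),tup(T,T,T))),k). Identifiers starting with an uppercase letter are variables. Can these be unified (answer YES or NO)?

Decompose tup/3: tup(k,2,k) ≐ tup(k,c,k),  tup(2,6,X) ≐ tup(T,6,app(app(k,T),tup(T,T,T))),  k ≐ k.
Decompose tup/3: k ≐ k,  2 ≐ c,  k ≐ k.
Delete trivial equation k ≐ k.
Clash: constants 2 and c differ; no unifier exists.

NO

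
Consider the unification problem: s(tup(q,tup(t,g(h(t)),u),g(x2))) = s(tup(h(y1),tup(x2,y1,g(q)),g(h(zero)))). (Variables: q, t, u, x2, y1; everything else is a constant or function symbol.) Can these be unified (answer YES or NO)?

YES

Decompose s/1: tup(q,tup(t,g(h(t)),u),g(x2)) = tup(h(y1),tup(x2,y1,g(q)),g(h(zero))).
Decompose tup/3: q = h(y1),  tup(t,g(h(t)),u) = tup(x2,y1,g(q)),  g(x2) = g(h(zero)).
Bind q := h(y1); substituting into the one remaining equation that mentions q gives: tup(t,g(h(t)),u) = tup(x2,y1,g(h(y1))).
Decompose tup/3: t = x2,  g(h(t)) = y1,  u = g(h(y1)).
Bind t := x2; substituting into the one remaining equation that mentions t gives: g(h(x2)) = y1.
Bind y1 := g(h(x2)); substituting into the one remaining equation that mentions y1 gives: u = g(h(g(h(x2)))). Substituting into the earlier binding gives q := h(g(h(x2))).
Bind u := g(h(g(h(x2)))); no other remaining equation mentions u.
Decompose g/1: x2 = h(zero).
Bind x2 := h(zero). Substituting into the earlier bindings gives q := h(g(h(h(zero)))), t := h(zero), y1 := g(h(h(zero))), u := g(h(g(h(h(zero))))).
No equations remain and no clash or occurs-check failure arose, so a unifier exists.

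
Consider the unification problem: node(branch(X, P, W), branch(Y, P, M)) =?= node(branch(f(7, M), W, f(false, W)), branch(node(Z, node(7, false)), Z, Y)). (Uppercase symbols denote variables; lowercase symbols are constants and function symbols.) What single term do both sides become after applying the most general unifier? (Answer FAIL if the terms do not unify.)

Decompose node/2: branch(X, P, W) =?= branch(f(7, M), W, f(false, W)),  branch(Y, P, M) =?= branch(node(Z, node(7, false)), Z, Y).
Decompose branch/3: X =?= f(7, M),  P =?= W,  W =?= f(false, W).
Bind X := f(7, M); no other remaining equation mentions X.
Bind P := W; substituting into the one remaining equation that mentions P gives: branch(Y, W, M) =?= branch(node(Z, node(7, false)), Z, Y).
Occurs check fails: W occurs in f(false, W); the equation W =?= f(false, W) has no finite solution.

FAIL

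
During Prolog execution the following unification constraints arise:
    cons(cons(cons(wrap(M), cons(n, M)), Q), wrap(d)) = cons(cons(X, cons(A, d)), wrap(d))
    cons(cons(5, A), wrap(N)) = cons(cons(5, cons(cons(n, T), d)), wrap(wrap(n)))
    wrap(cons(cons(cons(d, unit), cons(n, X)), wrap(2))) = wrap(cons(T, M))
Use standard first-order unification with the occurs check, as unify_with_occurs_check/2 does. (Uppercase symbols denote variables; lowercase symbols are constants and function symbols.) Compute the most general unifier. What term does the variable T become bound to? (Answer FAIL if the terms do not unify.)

Decompose cons/2: cons(cons(wrap(M), cons(n, M)), Q) = cons(X, cons(A, d)),  wrap(d) = wrap(d).
Decompose cons/2: cons(wrap(M), cons(n, M)) = X,  Q = cons(A, d).
Bind X := cons(wrap(M), cons(n, M)); substituting into the one remaining equation that mentions X gives: wrap(cons(cons(cons(d, unit), cons(n, cons(wrap(M), cons(n, M)))), wrap(2))) = wrap(cons(T, M)).
Bind Q := cons(A, d); no other remaining equation mentions Q.
Delete trivial equation wrap(d) = wrap(d).
Decompose cons/2: cons(5, A) = cons(5, cons(cons(n, T), d)),  wrap(N) = wrap(wrap(n)).
Decompose cons/2: 5 = 5,  A = cons(cons(n, T), d).
Delete trivial equation 5 = 5.
Bind A := cons(cons(n, T), d); no other remaining equation mentions A. Substituting into the earlier binding gives Q := cons(cons(cons(n, T), d), d).
Decompose wrap/1: N = wrap(n).
Bind N := wrap(n); no other remaining equation mentions N.
Decompose wrap/1: cons(cons(cons(d, unit), cons(n, cons(wrap(M), cons(n, M)))), wrap(2)) = cons(T, M).
Decompose cons/2: cons(cons(d, unit), cons(n, cons(wrap(M), cons(n, M)))) = T,  wrap(2) = M.
Bind T := cons(cons(d, unit), cons(n, cons(wrap(M), cons(n, M)))); no other remaining equation mentions T. Substituting into the earlier bindings gives Q := cons(cons(cons(n, cons(cons(d, unit), cons(n, cons(wrap(M), cons(n, M))))), d), d), A := cons(cons(n, cons(cons(d, unit), cons(n, cons(wrap(M), cons(n, M))))), d).
Bind M := wrap(2). Substituting into the earlier bindings gives X := cons(wrap(wrap(2)), cons(n, wrap(2))), Q := cons(cons(cons(n, cons(cons(d, unit), cons(n, cons(wrap(wrap(2)), cons(n, wrap(2)))))), d), d), A := cons(cons(n, cons(cons(d, unit), cons(n, cons(wrap(wrap(2)), cons(n, wrap(2)))))), d), T := cons(cons(d, unit), cons(n, cons(wrap(wrap(2)), cons(n, wrap(2))))).
MGU = { X -> cons(wrap(wrap(2)), cons(n, wrap(2))), Q -> cons(cons(cons(n, cons(cons(d, unit), cons(n, cons(wrap(wrap(2)), cons(n, wrap(2)))))), d), d), A -> cons(cons(n, cons(cons(d, unit), cons(n, cons(wrap(wrap(2)), cons(n, wrap(2)))))), d), N -> wrap(n), T -> cons(cons(d, unit), cons(n, cons(wrap(wrap(2)), cons(n, wrap(2))))), M -> wrap(2) }, so T -> cons(cons(d, unit), cons(n, cons(wrap(wrap(2)), cons(n, wrap(2))))).

cons(cons(d, unit), cons(n, cons(wrap(wrap(2)), cons(n, wrap(2)))))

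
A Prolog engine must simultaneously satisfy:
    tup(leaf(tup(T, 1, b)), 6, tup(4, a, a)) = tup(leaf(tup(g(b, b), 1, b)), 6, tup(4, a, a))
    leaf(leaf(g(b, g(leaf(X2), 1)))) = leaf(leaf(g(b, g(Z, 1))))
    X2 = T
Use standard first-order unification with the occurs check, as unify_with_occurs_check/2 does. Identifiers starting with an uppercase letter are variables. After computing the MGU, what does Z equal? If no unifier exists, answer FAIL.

Decompose tup/3: leaf(tup(T, 1, b)) = leaf(tup(g(b, b), 1, b)),  6 = 6,  tup(4, a, a) = tup(4, a, a).
Decompose leaf/1: tup(T, 1, b) = tup(g(b, b), 1, b).
Decompose tup/3: T = g(b, b),  1 = 1,  b = b.
Bind T := g(b, b); substituting into the one remaining equation that mentions T gives: X2 = g(b, b).
Delete trivial equation 1 = 1.
Delete trivial equation b = b.
Delete trivial equation 6 = 6.
Delete trivial equation tup(4, a, a) = tup(4, a, a).
Decompose leaf/1: leaf(g(b, g(leaf(X2), 1))) = leaf(g(b, g(Z, 1))).
Decompose leaf/1: g(b, g(leaf(X2), 1)) = g(b, g(Z, 1)).
Decompose g/2: b = b,  g(leaf(X2), 1) = g(Z, 1).
Delete trivial equation b = b.
Decompose g/2: leaf(X2) = Z,  1 = 1.
Bind Z := leaf(X2); no other remaining equation mentions Z.
Delete trivial equation 1 = 1.
Bind X2 := g(b, b). Substituting into the earlier binding gives Z := leaf(g(b, b)).
MGU = { T = g(b, b), Z = leaf(g(b, b)), X2 = g(b, b) }, so Z = leaf(g(b, b)).

leaf(g(b, b))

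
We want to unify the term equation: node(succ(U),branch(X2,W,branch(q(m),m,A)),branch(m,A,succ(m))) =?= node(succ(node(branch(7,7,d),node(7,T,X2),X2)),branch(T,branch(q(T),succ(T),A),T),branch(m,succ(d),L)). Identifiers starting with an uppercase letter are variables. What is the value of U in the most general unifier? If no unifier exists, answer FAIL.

Decompose node/3: succ(U) =?= succ(node(branch(7,7,d),node(7,T,X2),X2)),  branch(X2,W,branch(q(m),m,A)) =?= branch(T,branch(q(T),succ(T),A),T),  branch(m,A,succ(m)) =?= branch(m,succ(d),L).
Decompose succ/1: U =?= node(branch(7,7,d),node(7,T,X2),X2).
Bind U := node(branch(7,7,d),node(7,T,X2),X2); no other remaining equation mentions U.
Decompose branch/3: X2 =?= T,  W =?= branch(q(T),succ(T),A),  branch(q(m),m,A) =?= T.
Bind X2 := T; no other remaining equation mentions X2. Substituting into the earlier binding gives U := node(branch(7,7,d),node(7,T,T),T).
Bind W := branch(q(T),succ(T),A); no other remaining equation mentions W.
Bind T := branch(q(m),m,A); no other remaining equation mentions T. Substituting into the earlier bindings gives U := node(branch(7,7,d),node(7,branch(q(m),m,A),branch(q(m),m,A)),branch(q(m),m,A)), X2 := branch(q(m),m,A), W := branch(q(branch(q(m),m,A)),succ(branch(q(m),m,A)),A).
Decompose branch/3: m =?= m,  A =?= succ(d),  succ(m) =?= L.
Delete trivial equation m =?= m.
Bind A := succ(d); no other remaining equation mentions A. Substituting into the earlier bindings gives U := node(branch(7,7,d),node(7,branch(q(m),m,succ(d)),branch(q(m),m,succ(d))),branch(q(m),m,succ(d))), X2 := branch(q(m),m,succ(d)), W := branch(q(branch(q(m),m,succ(d))),succ(branch(q(m),m,succ(d))),succ(d)), T := branch(q(m),m,succ(d)).
Bind L := succ(m).
MGU = { U -> node(branch(7,7,d),node(7,branch(q(m),m,succ(d)),branch(q(m),m,succ(d))),branch(q(m),m,succ(d))), X2 -> branch(q(m),m,succ(d)), W -> branch(q(branch(q(m),m,succ(d))),succ(branch(q(m),m,succ(d))),succ(d)), T -> branch(q(m),m,succ(d)), A -> succ(d), L -> succ(m) }, so U -> node(branch(7,7,d),node(7,branch(q(m),m,succ(d)),branch(q(m),m,succ(d))),branch(q(m),m,succ(d))).

node(branch(7,7,d),node(7,branch(q(m),m,succ(d)),branch(q(m),m,succ(d))),branch(q(m),m,succ(d)))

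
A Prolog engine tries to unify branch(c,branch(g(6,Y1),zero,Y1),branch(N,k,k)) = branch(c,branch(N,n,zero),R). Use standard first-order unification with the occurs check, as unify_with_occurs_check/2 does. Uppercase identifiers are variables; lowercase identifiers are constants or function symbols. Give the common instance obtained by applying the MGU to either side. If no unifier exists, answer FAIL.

Decompose branch/3: c = c,  branch(g(6,Y1),zero,Y1) = branch(N,n,zero),  branch(N,k,k) = R.
Delete trivial equation c = c.
Decompose branch/3: g(6,Y1) = N,  zero = n,  Y1 = zero.
Bind N := g(6,Y1); substituting into the one remaining equation that mentions N gives: branch(g(6,Y1),k,k) = R.
Clash: constants zero and n differ; no unifier exists.

FAIL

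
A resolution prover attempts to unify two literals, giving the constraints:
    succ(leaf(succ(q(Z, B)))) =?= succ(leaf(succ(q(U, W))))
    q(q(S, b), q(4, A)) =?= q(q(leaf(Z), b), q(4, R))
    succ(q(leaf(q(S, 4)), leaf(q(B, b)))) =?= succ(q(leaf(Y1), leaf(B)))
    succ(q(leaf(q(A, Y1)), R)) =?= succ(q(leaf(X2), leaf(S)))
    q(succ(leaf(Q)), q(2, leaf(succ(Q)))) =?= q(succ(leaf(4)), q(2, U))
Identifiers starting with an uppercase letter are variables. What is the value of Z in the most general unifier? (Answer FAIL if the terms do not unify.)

Decompose succ/1: leaf(succ(q(Z, B))) =?= leaf(succ(q(U, W))).
Decompose leaf/1: succ(q(Z, B)) =?= succ(q(U, W)).
Decompose succ/1: q(Z, B) =?= q(U, W).
Decompose q/2: Z =?= U,  B =?= W.
Bind Z := U; substituting into the one remaining equation that mentions Z gives: q(q(S, b), q(4, A)) =?= q(q(leaf(U), b), q(4, R)).
Bind B := W; substituting into the one remaining equation that mentions B gives: succ(q(leaf(q(S, 4)), leaf(q(W, b)))) =?= succ(q(leaf(Y1), leaf(W))).
Decompose q/2: q(S, b) =?= q(leaf(U), b),  q(4, A) =?= q(4, R).
Decompose q/2: S =?= leaf(U),  b =?= b.
Bind S := leaf(U); substituting into the 2 remaining equations that mention S gives: succ(q(leaf(q(leaf(U), 4)), leaf(q(W, b)))) =?= succ(q(leaf(Y1), leaf(W))),  succ(q(leaf(q(A, Y1)), R)) =?= succ(q(leaf(X2), leaf(leaf(U)))).
Delete trivial equation b =?= b.
Decompose q/2: 4 =?= 4,  A =?= R.
Delete trivial equation 4 =?= 4.
Bind A := R; substituting into the one remaining equation that mentions A gives: succ(q(leaf(q(R, Y1)), R)) =?= succ(q(leaf(X2), leaf(leaf(U)))).
Decompose succ/1: q(leaf(q(leaf(U), 4)), leaf(q(W, b))) =?= q(leaf(Y1), leaf(W)).
Decompose q/2: leaf(q(leaf(U), 4)) =?= leaf(Y1),  leaf(q(W, b)) =?= leaf(W).
Decompose leaf/1: q(leaf(U), 4) =?= Y1.
Bind Y1 := q(leaf(U), 4); substituting into the one remaining equation that mentions Y1 gives: succ(q(leaf(q(R, q(leaf(U), 4))), R)) =?= succ(q(leaf(X2), leaf(leaf(U)))).
Decompose leaf/1: q(W, b) =?= W.
Occurs check fails: W occurs in q(W, b); the equation W =?= q(W, b) has no finite solution.

FAIL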